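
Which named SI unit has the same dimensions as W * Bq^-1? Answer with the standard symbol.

J

W = kg·m²·s⁻³.
Bq = s⁻¹.
So Bq⁻¹ = s.
Combining: W·Bq⁻¹ = (kg·m²·s⁻³) · s = kg·m²·s⁻².
kg·m²·s⁻² is the base-SI form of the joule.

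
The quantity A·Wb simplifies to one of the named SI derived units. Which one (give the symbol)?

Wb = V·s (flux: a volt is a weber per second),
    = kg·m²·s⁻²·A⁻¹.
Combining: A·Wb = A · (kg·m²·s⁻²·A⁻¹) = kg·m²·s⁻².
kg·m²·s⁻² is the base-SI form of the joule.

J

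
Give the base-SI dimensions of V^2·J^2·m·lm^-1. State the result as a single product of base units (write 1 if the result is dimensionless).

V = W/A (potential = power per current),
    = kg·m²·s⁻³·A⁻¹.
So V² = kg²·m⁴·s⁻⁶·A⁻².
J = N·m (work = force × distance),
    = kg·m²·s⁻².
So J² = kg²·m⁴·s⁻⁴.
lm = cd·sr = cd (luminous flux; sr is dimensionless).
So lm⁻¹ = cd⁻¹.
Combining: V²·J²·m·lm⁻¹ = (kg²·m⁴·s⁻⁶·A⁻²) · (kg²·m⁴·s⁻⁴) · m · cd⁻¹ = kg⁴·m⁹·s⁻¹⁰·A⁻²·cd⁻¹.

kg⁴·m⁹·s⁻¹⁰·A⁻²·cd⁻¹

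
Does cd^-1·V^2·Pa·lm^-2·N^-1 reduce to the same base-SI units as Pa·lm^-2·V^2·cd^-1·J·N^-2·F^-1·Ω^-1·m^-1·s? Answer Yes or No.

Yes

Left side:
  V = kg·m²·s⁻³·A⁻¹.
  So V² = kg²·m⁴·s⁻⁶·A⁻².
  Pa = kg·m⁻¹·s⁻².
  lm = cd.
  So lm⁻² = cd⁻².
  N = kg·m·s⁻².
  So N⁻¹ = kg⁻¹·m⁻¹·s².
  Combining: cd⁻¹·V²·Pa·lm⁻²·N⁻¹ = cd⁻¹ · (kg²·m⁴·s⁻⁶·A⁻²) · (kg·m⁻¹·s⁻²) · cd⁻² · (kg⁻¹·m⁻¹·s²) = kg²·m²·s⁻⁶·A⁻²·cd⁻³.
Right side:
  Pa = N/m² (pressure = force per area),
      = kg·m⁻¹·s⁻².
  lm = cd·sr = cd (luminous flux; sr is dimensionless).
  So lm⁻² = cd⁻².
  V = W/A (potential = power per current),
      = kg·m²·s⁻³·A⁻¹.
  So V² = kg²·m⁴·s⁻⁶·A⁻².
  J = N·m (work = force × distance),
      = kg·m²·s⁻².
  N = kg·m/s² = kg·m·s⁻² (force = mass × acceleration).
  So N⁻² = kg⁻²·m⁻²·s⁴.
  F = C/V (capacitance = charge per voltage),
      = A·s/(kg·m²·s⁻³·A⁻¹) (substituting C and V),
      = kg⁻¹·m⁻²·s⁴·A².
  So F⁻¹ = kg·m²·s⁻⁴·A⁻².
  Ω = V/A (resistance = voltage per current),
      = kg·m²·s⁻³·A⁻².
  So Ω⁻¹ = kg⁻¹·m⁻²·s³·A².
  Combining: Pa·lm⁻²·V²·cd⁻¹·J·N⁻²·F⁻¹·Ω⁻¹·m⁻¹·s = (kg·m⁻¹·s⁻²) · cd⁻² · (kg²·m⁴·s⁻⁶·A⁻²) · cd⁻¹ · (kg·m²·s⁻²) · (kg⁻²·m⁻²·s⁴) · (kg·m²·s⁻⁴·A⁻²) · (kg⁻¹·m⁻²·s³·A²) · m⁻¹ · s = kg²·m²·s⁻⁶·A⁻²·cd⁻³.
Both reduce to kg²·m²·s⁻⁶·A⁻²·cd⁻³.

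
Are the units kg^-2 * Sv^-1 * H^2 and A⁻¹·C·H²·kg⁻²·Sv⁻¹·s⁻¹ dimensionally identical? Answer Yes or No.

Yes

Left side:
  Sv = m²·s⁻².
  So Sv⁻¹ = m⁻²·s².
  H = kg·m²·s⁻²·A⁻².
  So H² = kg²·m⁴·s⁻⁴·A⁻⁴.
  Combining: kg⁻²·Sv⁻¹·H² = kg⁻² · (m⁻²·s²) · (kg²·m⁴·s⁻⁴·A⁻⁴) = m²·s⁻²·A⁻⁴.
Right side:
  C = A·s = s·A (charge = current × time).
  H = Wb/A (inductance = flux per current),
      = kg·m²·s⁻²·A⁻².
  So H² = kg²·m⁴·s⁻⁴·A⁻⁴.
  Sv = J/kg (equivalent dose = energy per mass),
      = m²·s⁻².
  So Sv⁻¹ = m⁻²·s².
  Combining: A⁻¹·C·H²·kg⁻²·Sv⁻¹·s⁻¹ = A⁻¹ · (s·A) · (kg²·m⁴·s⁻⁴·A⁻⁴) · kg⁻² · (m⁻²·s²) · s⁻¹ = m²·s⁻²·A⁻⁴.
Both reduce to m²·s⁻²·A⁻⁴.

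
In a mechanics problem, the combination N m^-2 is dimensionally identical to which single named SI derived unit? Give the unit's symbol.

Pa

N = kg·m/s² = kg·m·s⁻² (force = mass × acceleration).
Combining: N·m⁻² = (kg·m·s⁻²) · m⁻² = kg·m⁻¹·s⁻².
kg·m⁻¹·s⁻² is the base-SI form of the pascal.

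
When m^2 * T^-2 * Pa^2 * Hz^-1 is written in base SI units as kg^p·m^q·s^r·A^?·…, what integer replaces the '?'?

2

T = Wb/m² (flux density = flux per area),
    = kg·s⁻²·A⁻¹.
So T⁻² = kg⁻²·s⁴·A².
Pa = N/m² (pressure = force per area),
    = kg·m⁻¹·s⁻².
So Pa² = kg²·m⁻²·s⁻⁴.
Hz = 1/s = s⁻¹ (frequency is cycles per second).
So Hz⁻¹ = s.
Combining: m²·T⁻²·Pa²·Hz⁻¹ = m² · (kg⁻²·s⁴·A²) · (kg²·m⁻²·s⁻⁴) · s = s·A².
The exponent of A is 2.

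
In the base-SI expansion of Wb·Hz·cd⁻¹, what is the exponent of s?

Wb = V·s (flux: a volt is a weber per second),
    = kg·m²·s⁻²·A⁻¹.
Hz = 1/s = s⁻¹ (frequency is cycles per second).
Combining: Wb·Hz·cd⁻¹ = (kg·m²·s⁻²·A⁻¹) · s⁻¹ · cd⁻¹ = kg·m²·s⁻³·A⁻¹·cd⁻¹.
The exponent of s is -3.

-3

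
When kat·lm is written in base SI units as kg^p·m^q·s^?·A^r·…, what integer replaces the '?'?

kat = mol/s = s⁻¹·mol (catalytic activity).
lm = cd·sr = cd (luminous flux; sr is dimensionless).
Combining: kat·lm = (s⁻¹·mol) · cd = s⁻¹·mol·cd.
The exponent of s is -1.

-1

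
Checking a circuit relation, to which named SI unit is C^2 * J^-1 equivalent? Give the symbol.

C = A·s = s·A (charge = current × time).
So C² = s²·A².
J = N·m (work = force × distance),
    = kg·m²·s⁻².
So J⁻¹ = kg⁻¹·m⁻²·s².
Combining: C²·J⁻¹ = (s²·A²) · (kg⁻¹·m⁻²·s²) = kg⁻¹·m⁻²·s⁴·A².
kg⁻¹·m⁻²·s⁴·A² is the base-SI form of the farad.

F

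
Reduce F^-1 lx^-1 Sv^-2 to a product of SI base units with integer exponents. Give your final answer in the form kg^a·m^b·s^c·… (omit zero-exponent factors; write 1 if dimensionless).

F = C/V (capacitance = charge per voltage),
    = A·s/(kg·m²·s⁻³·A⁻¹) (substituting C and V),
    = kg⁻¹·m⁻²·s⁴·A².
So F⁻¹ = kg·m²·s⁻⁴·A⁻².
lx = lm/m² (illuminance = luminous flux per area),
    = m⁻²·cd.
So lx⁻¹ = m²·cd⁻¹.
Sv = J/kg (equivalent dose = energy per mass),
    = m²·s⁻².
So Sv⁻² = m⁻⁴·s⁴.
Combining: F⁻¹·lx⁻¹·Sv⁻² = (kg·m²·s⁻⁴·A⁻²) · (m²·cd⁻¹) · (m⁻⁴·s⁴) = kg·A⁻²·cd⁻¹.

kg·A⁻²·cd⁻¹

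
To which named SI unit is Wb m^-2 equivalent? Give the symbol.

Wb = V·s (flux: a volt is a weber per second),
    = kg·m²·s⁻²·A⁻¹.
Combining: Wb·m⁻² = (kg·m²·s⁻²·A⁻¹) · m⁻² = kg·s⁻²·A⁻¹.
kg·s⁻²·A⁻¹ is the base-SI form of the tesla.

T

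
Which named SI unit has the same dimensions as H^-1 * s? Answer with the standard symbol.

S

H = Wb/A (inductance = flux per current),
    = kg·m²·s⁻²·A⁻².
So H⁻¹ = kg⁻¹·m⁻²·s²·A².
Combining: H⁻¹·s = (kg⁻¹·m⁻²·s²·A²) · s = kg⁻¹·m⁻²·s³·A².
kg⁻¹·m⁻²·s³·A² is the base-SI form of the siemens.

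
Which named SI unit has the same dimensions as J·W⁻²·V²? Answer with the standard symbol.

J = kg·m²·s⁻².
W = kg·m²·s⁻³.
So W⁻² = kg⁻²·m⁻⁴·s⁶.
V = kg·m²·s⁻³·A⁻¹.
So V² = kg²·m⁴·s⁻⁶·A⁻².
Combining: J·W⁻²·V² = (kg·m²·s⁻²) · (kg⁻²·m⁻⁴·s⁶) · (kg²·m⁴·s⁻⁶·A⁻²) = kg·m²·s⁻²·A⁻².
kg·m²·s⁻²·A⁻² is the base-SI form of the henry.

H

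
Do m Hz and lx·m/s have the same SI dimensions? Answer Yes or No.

Left side:
  Hz = s⁻¹.
  Combining: m·Hz = m · s⁻¹ = m·s⁻¹.
Right side:
  lx = lm/m² (illuminance = luminous flux per area),
      = m⁻²·cd.
  Combining: lx·m·s⁻¹ = (m⁻²·cd) · m · s⁻¹ = m⁻¹·s⁻¹·cd.
Left is m·s⁻¹; right is m⁻¹·s⁻¹·cd — different.

No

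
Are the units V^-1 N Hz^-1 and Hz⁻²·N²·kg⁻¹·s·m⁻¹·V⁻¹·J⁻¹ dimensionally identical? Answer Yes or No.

Left side:
  V = W/A (potential = power per current),
      = kg·m²·s⁻³·A⁻¹.
  So V⁻¹ = kg⁻¹·m⁻²·s³·A.
  N = kg·m/s² = kg·m·s⁻² (force = mass × acceleration).
  Hz = 1/s = s⁻¹ (frequency is cycles per second).
  So Hz⁻¹ = s.
  Combining: V⁻¹·N·Hz⁻¹ = (kg⁻¹·m⁻²·s³·A) · (kg·m·s⁻²) · s = m⁻¹·s²·A.
Right side:
  Hz = s⁻¹.
  So Hz⁻² = s².
  N = kg·m·s⁻².
  So N² = kg²·m²·s⁻⁴.
  V = kg·m²·s⁻³·A⁻¹.
  So V⁻¹ = kg⁻¹·m⁻²·s³·A.
  J = kg·m²·s⁻².
  So J⁻¹ = kg⁻¹·m⁻²·s².
  Combining: Hz⁻²·N²·kg⁻¹·s·m⁻¹·V⁻¹·J⁻¹ = s² · (kg²·m²·s⁻⁴) · kg⁻¹ · s · m⁻¹ · (kg⁻¹·m⁻²·s³·A) · (kg⁻¹·m⁻²·s²) = kg⁻¹·m⁻³·s⁴·A.
Left is m⁻¹·s²·A; right is kg⁻¹·m⁻³·s⁴·A — different.

No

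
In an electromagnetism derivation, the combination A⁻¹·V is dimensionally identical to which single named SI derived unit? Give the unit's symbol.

V = kg·m²·s⁻³·A⁻¹.
Combining: A⁻¹·V = A⁻¹ · (kg·m²·s⁻³·A⁻¹) = kg·m²·s⁻³·A⁻².
kg·m²·s⁻³·A⁻² is the base-SI form of the ohm.

Ω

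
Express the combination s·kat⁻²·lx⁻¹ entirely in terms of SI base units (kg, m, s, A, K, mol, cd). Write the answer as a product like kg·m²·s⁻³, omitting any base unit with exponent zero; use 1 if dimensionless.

m²·s³·mol⁻²·cd⁻¹

kat = mol/s = s⁻¹·mol (catalytic activity).
So kat⁻² = s²·mol⁻².
lx = lm/m² (illuminance = luminous flux per area),
    = m⁻²·cd.
So lx⁻¹ = m²·cd⁻¹.
Combining: s·kat⁻²·lx⁻¹ = s · (s²·mol⁻²) · (m²·cd⁻¹) = m²·s³·mol⁻²·cd⁻¹.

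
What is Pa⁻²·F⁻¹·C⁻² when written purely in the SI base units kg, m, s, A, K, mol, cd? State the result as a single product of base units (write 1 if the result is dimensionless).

kg⁻¹·m⁴·s⁻²·A⁻⁴

Pa = N/m² (pressure = force per area),
    = kg·m⁻¹·s⁻².
So Pa⁻² = kg⁻²·m²·s⁴.
F = C/V (capacitance = charge per voltage),
    = A·s/(kg·m²·s⁻³·A⁻¹) (substituting C and V),
    = kg⁻¹·m⁻²·s⁴·A².
So F⁻¹ = kg·m²·s⁻⁴·A⁻².
C = A·s = s·A (charge = current × time).
So C⁻² = s⁻²·A⁻².
Combining: Pa⁻²·F⁻¹·C⁻² = (kg⁻²·m²·s⁴) · (kg·m²·s⁻⁴·A⁻²) · (s⁻²·A⁻²) = kg⁻¹·m⁴·s⁻²·A⁻⁴.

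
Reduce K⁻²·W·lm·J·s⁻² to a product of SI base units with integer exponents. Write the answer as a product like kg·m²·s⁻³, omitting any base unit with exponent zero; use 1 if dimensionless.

kg²·m⁴·s⁻⁷·K⁻²·cd

W = kg·m²·s⁻³.
lm = cd.
J = kg·m²·s⁻².
Combining: K⁻²·W·lm·J·s⁻² = K⁻² · (kg·m²·s⁻³) · cd · (kg·m²·s⁻²) · s⁻² = kg²·m⁴·s⁻⁷·K⁻²·cd.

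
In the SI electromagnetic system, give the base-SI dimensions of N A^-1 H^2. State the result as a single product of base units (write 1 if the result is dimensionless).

N = kg·m/s² = kg·m·s⁻² (force = mass × acceleration).
H = Wb/A (inductance = flux per current),
    = kg·m²·s⁻²·A⁻².
So H² = kg²·m⁴·s⁻⁴·A⁻⁴.
Combining: N·A⁻¹·H² = (kg·m·s⁻²) · A⁻¹ · (kg²·m⁴·s⁻⁴·A⁻⁴) = kg³·m⁵·s⁻⁶·A⁻⁵.

kg³·m⁵·s⁻⁶·A⁻⁵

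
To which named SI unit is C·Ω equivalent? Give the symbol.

C = s·A.
Ω = kg·m²·s⁻³·A⁻².
Combining: C·Ω = (s·A) · (kg·m²·s⁻³·A⁻²) = kg·m²·s⁻²·A⁻¹.
kg·m²·s⁻²·A⁻¹ is the base-SI form of the weber.

Wb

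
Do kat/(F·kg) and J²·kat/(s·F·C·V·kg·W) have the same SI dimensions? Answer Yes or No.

Left side:
  kat = s⁻¹·mol.
  F = kg⁻¹·m⁻²·s⁴·A².
  So F⁻¹ = kg·m²·s⁻⁴·A⁻².
  Combining: kat·F⁻¹·kg⁻¹ = (s⁻¹·mol) · (kg·m²·s⁻⁴·A⁻²) · kg⁻¹ = m²·s⁻⁵·A⁻²·mol.
Right side:
  J = kg·m²·s⁻².
  So J² = kg²·m⁴·s⁻⁴.
  F = kg⁻¹·m⁻²·s⁴·A².
  So F⁻¹ = kg·m²·s⁻⁴·A⁻².
  C = s·A.
  So C⁻¹ = s⁻¹·A⁻¹.
  kat = s⁻¹·mol.
  V = kg·m²·s⁻³·A⁻¹.
  So V⁻¹ = kg⁻¹·m⁻²·s³·A.
  W = kg·m²·s⁻³.
  So W⁻¹ = kg⁻¹·m⁻²·s³.
  Combining: J²·s⁻¹·F⁻¹·C⁻¹·kat·V⁻¹·kg⁻¹·W⁻¹ = (kg²·m⁴·s⁻⁴) · s⁻¹ · (kg·m²·s⁻⁴·A⁻²) · (s⁻¹·A⁻¹) · (s⁻¹·mol) · (kg⁻¹·m⁻²·s³·A) · kg⁻¹ · (kg⁻¹·m⁻²·s³) = m²·s⁻⁵·A⁻²·mol.
Both reduce to m²·s⁻⁵·A⁻²·mol.

Yes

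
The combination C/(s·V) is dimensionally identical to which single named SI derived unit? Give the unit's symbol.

S

C = A·s = s·A (charge = current × time).
V = W/A (potential = power per current),
    = kg·m²·s⁻³·A⁻¹.
So V⁻¹ = kg⁻¹·m⁻²·s³·A.
Combining: C·s⁻¹·V⁻¹ = (s·A) · s⁻¹ · (kg⁻¹·m⁻²·s³·A) = kg⁻¹·m⁻²·s³·A².
kg⁻¹·m⁻²·s³·A² is the base-SI form of the siemens.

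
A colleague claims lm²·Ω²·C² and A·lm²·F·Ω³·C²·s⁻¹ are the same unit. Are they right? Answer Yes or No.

No

Left side:
  lm = cd.
  So lm² = cd².
  Ω = kg·m²·s⁻³·A⁻².
  So Ω² = kg²·m⁴·s⁻⁶·A⁻⁴.
  C = s·A.
  So C² = s²·A².
  Combining: lm²·Ω²·C² = cd² · (kg²·m⁴·s⁻⁶·A⁻⁴) · (s²·A²) = kg²·m⁴·s⁻⁴·A⁻²·cd².
Right side:
  lm = cd·sr = cd (luminous flux; sr is dimensionless).
  So lm² = cd².
  F = C/V (capacitance = charge per voltage),
      = A·s/(kg·m²·s⁻³·A⁻¹) (substituting C and V),
      = kg⁻¹·m⁻²·s⁴·A².
  Ω = V/A (resistance = voltage per current),
      = kg·m²·s⁻³·A⁻².
  So Ω³ = kg³·m⁶·s⁻⁹·A⁻⁶.
  C = A·s = s·A (charge = current × time).
  So C² = s²·A².
  Combining: A·lm²·F·Ω³·C²·s⁻¹ = A · cd² · (kg⁻¹·m⁻²·s⁴·A²) · (kg³·m⁶·s⁻⁹·A⁻⁶) · (s²·A²) · s⁻¹ = kg²·m⁴·s⁻⁴·A⁻¹·cd².
Left is kg²·m⁴·s⁻⁴·A⁻²·cd²; right is kg²·m⁴·s⁻⁴·A⁻¹·cd² — different.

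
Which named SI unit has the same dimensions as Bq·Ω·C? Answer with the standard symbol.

Bq = s⁻¹.
Ω = kg·m²·s⁻³·A⁻².
C = s·A.
Combining: Bq·Ω·C = s⁻¹ · (kg·m²·s⁻³·A⁻²) · (s·A) = kg·m²·s⁻³·A⁻¹.
kg·m²·s⁻³·A⁻¹ is the base-SI form of the volt.

V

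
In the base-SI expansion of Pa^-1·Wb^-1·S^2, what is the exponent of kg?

Pa = N/m² (pressure = force per area),
    = kg·m⁻¹·s⁻².
So Pa⁻¹ = kg⁻¹·m·s².
Wb = V·s (flux: a volt is a weber per second),
    = kg·m²·s⁻²·A⁻¹.
So Wb⁻¹ = kg⁻¹·m⁻²·s²·A.
S = 1/Ω (conductance is reciprocal resistance),
    = kg⁻¹·m⁻²·s³·A².
So S² = kg⁻²·m⁻⁴·s⁶·A⁴.
Combining: Pa⁻¹·Wb⁻¹·S² = (kg⁻¹·m·s²) · (kg⁻¹·m⁻²·s²·A) · (kg⁻²·m⁻⁴·s⁶·A⁴) = kg⁻⁴·m⁻⁵·s¹⁰·A⁵.
The exponent of kg is -4.

-4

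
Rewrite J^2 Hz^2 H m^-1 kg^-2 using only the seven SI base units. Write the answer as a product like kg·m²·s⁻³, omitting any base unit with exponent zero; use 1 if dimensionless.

kg·m⁵·s⁻⁸·A⁻²

J = kg·m²·s⁻².
So J² = kg²·m⁴·s⁻⁴.
Hz = s⁻¹.
So Hz² = s⁻².
H = kg·m²·s⁻²·A⁻².
Combining: J²·Hz²·H·m⁻¹·kg⁻² = (kg²·m⁴·s⁻⁴) · s⁻² · (kg·m²·s⁻²·A⁻²) · m⁻¹ · kg⁻² = kg·m⁵·s⁻⁸·A⁻².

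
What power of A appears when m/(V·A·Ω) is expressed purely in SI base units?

V = kg·m²·s⁻³·A⁻¹.
So V⁻¹ = kg⁻¹·m⁻²·s³·A.
Ω = kg·m²·s⁻³·A⁻².
So Ω⁻¹ = kg⁻¹·m⁻²·s³·A².
Combining: m·V⁻¹·A⁻¹·Ω⁻¹ = m · (kg⁻¹·m⁻²·s³·A) · A⁻¹ · (kg⁻¹·m⁻²·s³·A²) = kg⁻²·m⁻³·s⁶·A².
The exponent of A is 2.

2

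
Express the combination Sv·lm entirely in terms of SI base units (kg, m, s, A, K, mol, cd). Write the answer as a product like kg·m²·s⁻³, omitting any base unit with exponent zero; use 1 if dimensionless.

Sv = J/kg (equivalent dose = energy per mass),
    = m²·s⁻².
lm = cd·sr = cd (luminous flux; sr is dimensionless).
Combining: Sv·lm = (m²·s⁻²) · cd = m²·s⁻²·cd.

m²·s⁻²·cd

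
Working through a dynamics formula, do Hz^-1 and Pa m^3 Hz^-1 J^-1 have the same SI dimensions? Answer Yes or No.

Yes

Left side:
  Hz = s⁻¹.
  So Hz⁻¹ = s.
Right side:
  Pa = kg·m⁻¹·s⁻².
  Hz = s⁻¹.
  So Hz⁻¹ = s.
  J = kg·m²·s⁻².
  So J⁻¹ = kg⁻¹·m⁻²·s².
  Combining: Pa·m³·Hz⁻¹·J⁻¹ = (kg·m⁻¹·s⁻²) · m³ · s · (kg⁻¹·m⁻²·s²) = s.
Both reduce to s.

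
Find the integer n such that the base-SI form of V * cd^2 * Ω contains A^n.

-3

V = kg·m²·s⁻³·A⁻¹.
Ω = kg·m²·s⁻³·A⁻².
Combining: V·cd²·Ω = (kg·m²·s⁻³·A⁻¹) · cd² · (kg·m²·s⁻³·A⁻²) = kg²·m⁴·s⁻⁶·A⁻³·cd².
The exponent of A is -3.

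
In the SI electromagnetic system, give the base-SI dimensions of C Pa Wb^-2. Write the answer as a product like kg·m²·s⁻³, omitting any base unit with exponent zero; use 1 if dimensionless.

C = A·s = s·A (charge = current × time).
Pa = N/m² (pressure = force per area),
    = kg·m⁻¹·s⁻².
Wb = V·s (flux: a volt is a weber per second),
    = kg·m²·s⁻²·A⁻¹.
So Wb⁻² = kg⁻²·m⁻⁴·s⁴·A².
Combining: C·Pa·Wb⁻² = (s·A) · (kg·m⁻¹·s⁻²) · (kg⁻²·m⁻⁴·s⁴·A²) = kg⁻¹·m⁻⁵·s³·A³.

kg⁻¹·m⁻⁵·s³·A³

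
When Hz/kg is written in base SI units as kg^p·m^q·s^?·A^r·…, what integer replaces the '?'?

Hz = 1/s = s⁻¹ (frequency is cycles per second).
Combining: Hz·kg⁻¹ = s⁻¹ · kg⁻¹ = kg⁻¹·s⁻¹.
The exponent of s is -1.

-1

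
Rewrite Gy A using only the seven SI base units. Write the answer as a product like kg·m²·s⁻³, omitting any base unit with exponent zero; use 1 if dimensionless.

Gy = m²·s⁻².
Combining: Gy·A = (m²·s⁻²) · A = m²·s⁻²·A.

m²·s⁻²·A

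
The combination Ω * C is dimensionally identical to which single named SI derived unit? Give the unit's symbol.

Wb

Ω = V/A (resistance = voltage per current),
    = kg·m²·s⁻³·A⁻².
C = A·s = s·A (charge = current × time).
Combining: Ω·C = (kg·m²·s⁻³·A⁻²) · (s·A) = kg·m²·s⁻²·A⁻¹.
kg·m²·s⁻²·A⁻¹ is the base-SI form of the weber.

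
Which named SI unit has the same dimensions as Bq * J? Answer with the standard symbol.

Bq = 1/s = s⁻¹ (activity is decays per second).
J = N·m (work = force × distance),
    = kg·m²·s⁻².
Combining: Bq·J = s⁻¹ · (kg·m²·s⁻²) = kg·m²·s⁻³.
kg·m²·s⁻³ is the base-SI form of the watt.

W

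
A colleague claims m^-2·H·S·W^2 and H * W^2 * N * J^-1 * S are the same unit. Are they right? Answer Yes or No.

No

Left side:
  H = Wb/A (inductance = flux per current),
      = kg·m²·s⁻²·A⁻².
  S = 1/Ω (conductance is reciprocal resistance),
      = kg⁻¹·m⁻²·s³·A².
  W = J/s (power = energy per time),
      = kg·m²·s⁻³.
  So W² = kg²·m⁴·s⁻⁶.
  Combining: m⁻²·H·S·W² = m⁻² · (kg·m²·s⁻²·A⁻²) · (kg⁻¹·m⁻²·s³·A²) · (kg²·m⁴·s⁻⁶) = kg²·m²·s⁻⁵.
Right side:
  H = Wb/A (inductance = flux per current),
      = kg·m²·s⁻²·A⁻².
  W = J/s (power = energy per time),
      = kg·m²·s⁻³.
  So W² = kg²·m⁴·s⁻⁶.
  N = kg·m/s² = kg·m·s⁻² (force = mass × acceleration).
  J = N·m (work = force × distance),
      = kg·m²·s⁻².
  So J⁻¹ = kg⁻¹·m⁻²·s².
  S = 1/Ω (conductance is reciprocal resistance),
      = kg⁻¹·m⁻²·s³·A².
  Combining: H·W²·N·J⁻¹·S = (kg·m²·s⁻²·A⁻²) · (kg²·m⁴·s⁻⁶) · (kg·m·s⁻²) · (kg⁻¹·m⁻²·s²) · (kg⁻¹·m⁻²·s³·A²) = kg²·m³·s⁻⁵.
Left is kg²·m²·s⁻⁵; right is kg²·m³·s⁻⁵ — different.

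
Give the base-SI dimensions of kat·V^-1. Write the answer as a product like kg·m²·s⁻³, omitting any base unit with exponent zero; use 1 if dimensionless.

kat = s⁻¹·mol.
V = kg·m²·s⁻³·A⁻¹.
So V⁻¹ = kg⁻¹·m⁻²·s³·A.
Combining: kat·V⁻¹ = (s⁻¹·mol) · (kg⁻¹·m⁻²·s³·A) = kg⁻¹·m⁻²·s²·A·mol.

kg⁻¹·m⁻²·s²·A·mol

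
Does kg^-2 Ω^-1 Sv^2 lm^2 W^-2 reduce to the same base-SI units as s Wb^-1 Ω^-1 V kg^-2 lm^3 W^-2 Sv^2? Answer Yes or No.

Left side:
  Ω = V/A (resistance = voltage per current),
      = kg·m²·s⁻³·A⁻².
  So Ω⁻¹ = kg⁻¹·m⁻²·s³·A².
  Sv = J/kg (equivalent dose = energy per mass),
      = m²·s⁻².
  So Sv² = m⁴·s⁻⁴.
  lm = cd·sr = cd (luminous flux; sr is dimensionless).
  So lm² = cd².
  W = J/s (power = energy per time),
      = kg·m²·s⁻³.
  So W⁻² = kg⁻²·m⁻⁴·s⁶.
  Combining: kg⁻²·Ω⁻¹·Sv²·lm²·W⁻² = kg⁻² · (kg⁻¹·m⁻²·s³·A²) · (m⁴·s⁻⁴) · cd² · (kg⁻²·m⁻⁴·s⁶) = kg⁻⁵·m⁻²·s⁵·A²·cd².
Right side:
  Wb = kg·m²·s⁻²·A⁻¹.
  So Wb⁻¹ = kg⁻¹·m⁻²·s²·A.
  Ω = kg·m²·s⁻³·A⁻².
  So Ω⁻¹ = kg⁻¹·m⁻²·s³·A².
  V = kg·m²·s⁻³·A⁻¹.
  lm = cd.
  So lm³ = cd³.
  W = kg·m²·s⁻³.
  So W⁻² = kg⁻²·m⁻⁴·s⁶.
  Sv = m²·s⁻².
  So Sv² = m⁴·s⁻⁴.
  Combining: s·Wb⁻¹·Ω⁻¹·V·kg⁻²·lm³·W⁻²·Sv² = s · (kg⁻¹·m⁻²·s²·A) · (kg⁻¹·m⁻²·s³·A²) · (kg·m²·s⁻³·A⁻¹) · kg⁻² · cd³ · (kg⁻²·m⁻⁴·s⁶) · (m⁴·s⁻⁴) = kg⁻⁵·m⁻²·s⁵·A²·cd³.
Left is kg⁻⁵·m⁻²·s⁵·A²·cd²; right is kg⁻⁵·m⁻²·s⁵·A²·cd³ — different.

No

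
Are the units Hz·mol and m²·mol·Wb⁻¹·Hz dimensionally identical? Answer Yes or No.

Left side:
  Hz = 1/s = s⁻¹ (frequency is cycles per second).
  Combining: Hz·mol = s⁻¹ · mol = s⁻¹·mol.
Right side:
  Wb = V·s (flux: a volt is a weber per second),
      = kg·m²·s⁻²·A⁻¹.
  So Wb⁻¹ = kg⁻¹·m⁻²·s²·A.
  Hz = 1/s = s⁻¹ (frequency is cycles per second).
  Combining: m²·mol·Wb⁻¹·Hz = m² · mol · (kg⁻¹·m⁻²·s²·A) · s⁻¹ = kg⁻¹·s·A·mol.
Left is s⁻¹·mol; right is kg⁻¹·s·A·mol — different.

No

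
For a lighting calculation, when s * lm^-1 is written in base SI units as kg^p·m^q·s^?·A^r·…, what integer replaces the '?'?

lm = cd.
So lm⁻¹ = cd⁻¹.
Combining: s·lm⁻¹ = s · cd⁻¹ = s·cd⁻¹.
The exponent of s is 1.

1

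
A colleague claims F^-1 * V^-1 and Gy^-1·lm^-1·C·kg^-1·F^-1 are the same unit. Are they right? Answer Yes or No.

Left side:
  F = C/V (capacitance = charge per voltage),
      = A·s/(kg·m²·s⁻³·A⁻¹) (substituting C and V),
      = kg⁻¹·m⁻²·s⁴·A².
  So F⁻¹ = kg·m²·s⁻⁴·A⁻².
  V = W/A (potential = power per current),
      = kg·m²·s⁻³·A⁻¹.
  So V⁻¹ = kg⁻¹·m⁻²·s³·A.
  Combining: F⁻¹·V⁻¹ = (kg·m²·s⁻⁴·A⁻²) · (kg⁻¹·m⁻²·s³·A) = s⁻¹·A⁻¹.
Right side:
  Gy = J/kg (absorbed dose = energy per mass),
      = m²·s⁻².
  So Gy⁻¹ = m⁻²·s².
  lm = cd·sr = cd (luminous flux; sr is dimensionless).
  So lm⁻¹ = cd⁻¹.
  C = A·s = s·A (charge = current × time).
  F = C/V (capacitance = charge per voltage),
      = A·s/(kg·m²·s⁻³·A⁻¹) (substituting C and V),
      = kg⁻¹·m⁻²·s⁴·A².
  So F⁻¹ = kg·m²·s⁻⁴·A⁻².
  Combining: Gy⁻¹·lm⁻¹·C·kg⁻¹·F⁻¹ = (m⁻²·s²) · cd⁻¹ · (s·A) · kg⁻¹ · (kg·m²·s⁻⁴·A⁻²) = s⁻¹·A⁻¹·cd⁻¹.
Left is s⁻¹·A⁻¹; right is s⁻¹·A⁻¹·cd⁻¹ — different.

No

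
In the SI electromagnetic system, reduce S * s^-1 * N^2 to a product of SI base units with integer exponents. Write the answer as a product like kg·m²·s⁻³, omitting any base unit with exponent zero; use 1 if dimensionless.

S = kg⁻¹·m⁻²·s³·A².
N = kg·m·s⁻².
So N² = kg²·m²·s⁻⁴.
Combining: S·s⁻¹·N² = (kg⁻¹·m⁻²·s³·A²) · s⁻¹ · (kg²·m²·s⁻⁴) = kg·s⁻²·A².

kg·s⁻²·A²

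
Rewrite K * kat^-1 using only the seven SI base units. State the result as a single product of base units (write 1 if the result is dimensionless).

kat = s⁻¹·mol.
So kat⁻¹ = s·mol⁻¹.
Combining: K·kat⁻¹ = K · (s·mol⁻¹) = s·K·mol⁻¹.

s·K·mol⁻¹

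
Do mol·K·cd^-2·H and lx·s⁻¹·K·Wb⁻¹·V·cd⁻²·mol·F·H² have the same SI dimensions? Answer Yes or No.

Left side:
  H = kg·m²·s⁻²·A⁻².
  Combining: mol·K·cd⁻²·H = mol · K · cd⁻² · (kg·m²·s⁻²·A⁻²) = kg·m²·s⁻²·A⁻²·K·mol·cd⁻².
Right side:
  lx = lm/m² (illuminance = luminous flux per area),
      = m⁻²·cd.
  Wb = V·s (flux: a volt is a weber per second),
      = kg·m²·s⁻²·A⁻¹.
  So Wb⁻¹ = kg⁻¹·m⁻²·s²·A.
  V = W/A (potential = power per current),
      = kg·m²·s⁻³·A⁻¹.
  F = C/V (capacitance = charge per voltage),
      = A·s/(kg·m²·s⁻³·A⁻¹) (substituting C and V),
      = kg⁻¹·m⁻²·s⁴·A².
  H = Wb/A (inductance = flux per current),
      = kg·m²·s⁻²·A⁻².
  So H² = kg²·m⁴·s⁻⁴·A⁻⁴.
  Combining: lx·s⁻¹·K·Wb⁻¹·V·cd⁻²·mol·F·H² = (m⁻²·cd) · s⁻¹ · K · (kg⁻¹·m⁻²·s²·A) · (kg·m²·s⁻³·A⁻¹) · cd⁻² · mol · (kg⁻¹·m⁻²·s⁴·A²) · (kg²·m⁴·s⁻⁴·A⁻⁴) = kg·s⁻²·A⁻²·K·mol·cd⁻¹.
Left is kg·m²·s⁻²·A⁻²·K·mol·cd⁻²; right is kg·s⁻²·A⁻²·K·mol·cd⁻¹ — different.

No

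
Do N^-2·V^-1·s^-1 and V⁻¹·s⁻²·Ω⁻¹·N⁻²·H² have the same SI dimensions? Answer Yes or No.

No

Left side:
  N = kg·m/s² = kg·m·s⁻² (force = mass × acceleration).
  So N⁻² = kg⁻²·m⁻²·s⁴.
  V = W/A (potential = power per current),
      = kg·m²·s⁻³·A⁻¹.
  So V⁻¹ = kg⁻¹·m⁻²·s³·A.
  Combining: N⁻²·V⁻¹·s⁻¹ = (kg⁻²·m⁻²·s⁴) · (kg⁻¹·m⁻²·s³·A) · s⁻¹ = kg⁻³·m⁻⁴·s⁶·A.
Right side:
  V = W/A (potential = power per current),
      = kg·m²·s⁻³·A⁻¹.
  So V⁻¹ = kg⁻¹·m⁻²·s³·A.
  Ω = V/A (resistance = voltage per current),
      = kg·m²·s⁻³·A⁻².
  So Ω⁻¹ = kg⁻¹·m⁻²·s³·A².
  N = kg·m/s² = kg·m·s⁻² (force = mass × acceleration).
  So N⁻² = kg⁻²·m⁻²·s⁴.
  H = Wb/A (inductance = flux per current),
      = kg·m²·s⁻²·A⁻².
  So H² = kg²·m⁴·s⁻⁴·A⁻⁴.
  Combining: V⁻¹·s⁻²·Ω⁻¹·N⁻²·H² = (kg⁻¹·m⁻²·s³·A) · s⁻² · (kg⁻¹·m⁻²·s³·A²) · (kg⁻²·m⁻²·s⁴) · (kg²·m⁴·s⁻⁴·A⁻⁴) = kg⁻²·m⁻²·s⁴·A⁻¹.
Left is kg⁻³·m⁻⁴·s⁶·A; right is kg⁻²·m⁻²·s⁴·A⁻¹ — different.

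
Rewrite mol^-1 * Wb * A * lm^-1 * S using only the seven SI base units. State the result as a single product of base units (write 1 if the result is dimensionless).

s·A²·mol⁻¹·cd⁻¹

Wb = V·s (flux: a volt is a weber per second),
    = kg·m²·s⁻²·A⁻¹.
lm = cd·sr = cd (luminous flux; sr is dimensionless).
So lm⁻¹ = cd⁻¹.
S = 1/Ω (conductance is reciprocal resistance),
    = kg⁻¹·m⁻²·s³·A².
Combining: mol⁻¹·Wb·A·lm⁻¹·S = mol⁻¹ · (kg·m²·s⁻²·A⁻¹) · A · cd⁻¹ · (kg⁻¹·m⁻²·s³·A²) = s·A²·mol⁻¹·cd⁻¹.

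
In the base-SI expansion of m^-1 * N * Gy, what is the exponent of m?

2

N = kg·m/s² = kg·m·s⁻² (force = mass × acceleration).
Gy = J/kg (absorbed dose = energy per mass),
    = m²·s⁻².
Combining: m⁻¹·N·Gy = m⁻¹ · (kg·m·s⁻²) · (m²·s⁻²) = kg·m²·s⁻⁴.
The exponent of m is 2.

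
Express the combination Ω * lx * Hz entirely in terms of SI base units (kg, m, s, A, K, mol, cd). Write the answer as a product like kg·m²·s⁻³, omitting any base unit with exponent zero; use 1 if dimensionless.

Ω = kg·m²·s⁻³·A⁻².
lx = m⁻²·cd.
Hz = s⁻¹.
Combining: Ω·lx·Hz = (kg·m²·s⁻³·A⁻²) · (m⁻²·cd) · s⁻¹ = kg·s⁻⁴·A⁻²·cd.

kg·s⁻⁴·A⁻²·cd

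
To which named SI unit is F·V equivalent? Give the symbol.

F = kg⁻¹·m⁻²·s⁴·A².
V = kg·m²·s⁻³·A⁻¹.
Combining: F·V = (kg⁻¹·m⁻²·s⁴·A²) · (kg·m²·s⁻³·A⁻¹) = s·A.
s·A is the base-SI form of the coulomb.

C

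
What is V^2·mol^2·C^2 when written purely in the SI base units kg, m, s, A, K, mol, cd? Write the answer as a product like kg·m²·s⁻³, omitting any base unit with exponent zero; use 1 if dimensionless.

V = kg·m²·s⁻³·A⁻¹.
So V² = kg²·m⁴·s⁻⁶·A⁻².
C = s·A.
So C² = s²·A².
Combining: V²·mol²·C² = (kg²·m⁴·s⁻⁶·A⁻²) · mol² · (s²·A²) = kg²·m⁴·s⁻⁴·mol².

kg²·m⁴·s⁻⁴·mol²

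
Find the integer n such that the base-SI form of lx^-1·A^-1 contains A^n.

lx = m⁻²·cd.
So lx⁻¹ = m²·cd⁻¹.
Combining: lx⁻¹·A⁻¹ = (m²·cd⁻¹) · A⁻¹ = m²·A⁻¹·cd⁻¹.
The exponent of A is -1.

-1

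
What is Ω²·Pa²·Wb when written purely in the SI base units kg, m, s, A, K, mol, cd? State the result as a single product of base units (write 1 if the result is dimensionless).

kg⁵·m⁴·s⁻¹²·A⁻⁵

Ω = V/A (resistance = voltage per current),
    = kg·m²·s⁻³·A⁻².
So Ω² = kg²·m⁴·s⁻⁶·A⁻⁴.
Pa = N/m² (pressure = force per area),
    = kg·m⁻¹·s⁻².
So Pa² = kg²·m⁻²·s⁻⁴.
Wb = V·s (flux: a volt is a weber per second),
    = kg·m²·s⁻²·A⁻¹.
Combining: Ω²·Pa²·Wb = (kg²·m⁴·s⁻⁶·A⁻⁴) · (kg²·m⁻²·s⁻⁴) · (kg·m²·s⁻²·A⁻¹) = kg⁵·m⁴·s⁻¹²·A⁻⁵.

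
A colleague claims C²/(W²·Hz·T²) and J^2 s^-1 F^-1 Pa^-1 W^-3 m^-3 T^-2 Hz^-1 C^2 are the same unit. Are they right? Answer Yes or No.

Left side:
  C = A·s = s·A (charge = current × time).
  So C² = s²·A².
  W = J/s (power = energy per time),
      = kg·m²·s⁻³.
  So W⁻² = kg⁻²·m⁻⁴·s⁶.
  Hz = 1/s = s⁻¹ (frequency is cycles per second).
  So Hz⁻¹ = s.
  T = Wb/m² (flux density = flux per area),
      = kg·s⁻²·A⁻¹.
  So T⁻² = kg⁻²·s⁴·A².
  Combining: C²·W⁻²·Hz⁻¹·T⁻² = (s²·A²) · (kg⁻²·m⁻⁴·s⁶) · s · (kg⁻²·s⁴·A²) = kg⁻⁴·m⁻⁴·s¹³·A⁴.
Right side:
  J = kg·m²·s⁻².
  So J² = kg²·m⁴·s⁻⁴.
  F = kg⁻¹·m⁻²·s⁴·A².
  So F⁻¹ = kg·m²·s⁻⁴·A⁻².
  Pa = kg·m⁻¹·s⁻².
  So Pa⁻¹ = kg⁻¹·m·s².
  W = kg·m²·s⁻³.
  So W⁻³ = kg⁻³·m⁻⁶·s⁹.
  T = kg·s⁻²·A⁻¹.
  So T⁻² = kg⁻²·s⁴·A².
  Hz = s⁻¹.
  So Hz⁻¹ = s.
  C = s·A.
  So C² = s²·A².
  Combining: J²·s⁻¹·F⁻¹·Pa⁻¹·W⁻³·m⁻³·T⁻²·Hz⁻¹·C² = (kg²·m⁴·s⁻⁴) · s⁻¹ · (kg·m²·s⁻⁴·A⁻²) · (kg⁻¹·m·s²) · (kg⁻³·m⁻⁶·s⁹) · m⁻³ · (kg⁻²·s⁴·A²) · s · (s²·A²) = kg⁻³·m⁻²·s⁹·A².
Left is kg⁻⁴·m⁻⁴·s¹³·A⁴; right is kg⁻³·m⁻²·s⁹·A² — different.

No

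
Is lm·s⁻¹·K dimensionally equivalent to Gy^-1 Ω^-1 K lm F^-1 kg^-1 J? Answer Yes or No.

Yes

Left side:
  lm = cd·sr = cd (luminous flux; sr is dimensionless).
  Combining: lm·s⁻¹·K = cd · s⁻¹ · K = s⁻¹·K·cd.
Right side:
  Gy = J/kg (absorbed dose = energy per mass),
      = m²·s⁻².
  So Gy⁻¹ = m⁻²·s².
  Ω = V/A (resistance = voltage per current),
      = kg·m²·s⁻³·A⁻².
  So Ω⁻¹ = kg⁻¹·m⁻²·s³·A².
  lm = cd·sr = cd (luminous flux; sr is dimensionless).
  F = C/V (capacitance = charge per voltage),
      = A·s/(kg·m²·s⁻³·A⁻¹) (substituting C and V),
      = kg⁻¹·m⁻²·s⁴·A².
  So F⁻¹ = kg·m²·s⁻⁴·A⁻².
  J = N·m (work = force × distance),
      = kg·m²·s⁻².
  Combining: Gy⁻¹·Ω⁻¹·K·lm·F⁻¹·kg⁻¹·J = (m⁻²·s²) · (kg⁻¹·m⁻²·s³·A²) · K · cd · (kg·m²·s⁻⁴·A⁻²) · kg⁻¹ · (kg·m²·s⁻²) = s⁻¹·K·cd.
Both reduce to s⁻¹·K·cd.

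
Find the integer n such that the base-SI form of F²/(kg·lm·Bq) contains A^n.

4

F = kg⁻¹·m⁻²·s⁴·A².
So F² = kg⁻²·m⁻⁴·s⁸·A⁴.
lm = cd.
So lm⁻¹ = cd⁻¹.
Bq = s⁻¹.
So Bq⁻¹ = s.
Combining: kg⁻¹·F²·lm⁻¹·Bq⁻¹ = kg⁻¹ · (kg⁻²·m⁻⁴·s⁸·A⁴) · cd⁻¹ · s = kg⁻³·m⁻⁴·s⁹·A⁴·cd⁻¹.
The exponent of A is 4.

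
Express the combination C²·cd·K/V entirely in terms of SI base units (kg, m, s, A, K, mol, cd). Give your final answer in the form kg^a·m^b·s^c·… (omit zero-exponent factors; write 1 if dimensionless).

V = W/A (potential = power per current),
    = kg·m²·s⁻³·A⁻¹.
So V⁻¹ = kg⁻¹·m⁻²·s³·A.
C = A·s = s·A (charge = current × time).
So C² = s²·A².
Combining: V⁻¹·C²·cd·K = (kg⁻¹·m⁻²·s³·A) · (s²·A²) · cd · K = kg⁻¹·m⁻²·s⁵·A³·K·cd.

kg⁻¹·m⁻²·s⁵·A³·K·cd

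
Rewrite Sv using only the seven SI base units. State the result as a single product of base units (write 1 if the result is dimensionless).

Sv = J/kg (equivalent dose = energy per mass),
    = m²·s⁻².

m²·s⁻²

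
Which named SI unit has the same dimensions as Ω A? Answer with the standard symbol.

Ω = V/A (resistance = voltage per current),
    = kg·m²·s⁻³·A⁻².
Combining: Ω·A = (kg·m²·s⁻³·A⁻²) · A = kg·m²·s⁻³·A⁻¹.
kg·m²·s⁻³·A⁻¹ is the base-SI form of the volt.

V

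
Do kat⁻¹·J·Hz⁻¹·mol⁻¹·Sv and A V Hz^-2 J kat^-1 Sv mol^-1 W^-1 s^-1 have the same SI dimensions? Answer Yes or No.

Left side:
  kat = mol/s = s⁻¹·mol (catalytic activity).
  So kat⁻¹ = s·mol⁻¹.
  J = N·m (work = force × distance),
      = kg·m²·s⁻².
  Hz = 1/s = s⁻¹ (frequency is cycles per second).
  So Hz⁻¹ = s.
  Sv = J/kg (equivalent dose = energy per mass),
      = m²·s⁻².
  Combining: kat⁻¹·J·Hz⁻¹·mol⁻¹·Sv = (s·mol⁻¹) · (kg·m²·s⁻²) · s · mol⁻¹ · (m²·s⁻²) = kg·m⁴·s⁻²·mol⁻².
Right side:
  V = W/A (potential = power per current),
      = kg·m²·s⁻³·A⁻¹.
  Hz = 1/s = s⁻¹ (frequency is cycles per second).
  So Hz⁻² = s².
  J = N·m (work = force × distance),
      = kg·m²·s⁻².
  kat = mol/s = s⁻¹·mol (catalytic activity).
  So kat⁻¹ = s·mol⁻¹.
  Sv = J/kg (equivalent dose = energy per mass),
      = m²·s⁻².
  W = J/s (power = energy per time),
      = kg·m²·s⁻³.
  So W⁻¹ = kg⁻¹·m⁻²·s³.
  Combining: A·V·Hz⁻²·J·kat⁻¹·Sv·mol⁻¹·W⁻¹·s⁻¹ = A · (kg·m²·s⁻³·A⁻¹) · s² · (kg·m²·s⁻²) · (s·mol⁻¹) · (m²·s⁻²) · mol⁻¹ · (kg⁻¹·m⁻²·s³) · s⁻¹ = kg·m⁴·s⁻²·mol⁻².
Both reduce to kg·m⁴·s⁻²·mol⁻².

Yes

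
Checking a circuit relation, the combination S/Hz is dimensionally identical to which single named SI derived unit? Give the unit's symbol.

S = kg⁻¹·m⁻²·s³·A².
Hz = s⁻¹.
So Hz⁻¹ = s.
Combining: S·Hz⁻¹ = (kg⁻¹·m⁻²·s³·A²) · s = kg⁻¹·m⁻²·s⁴·A².
kg⁻¹·m⁻²·s⁴·A² is the base-SI form of the farad.

F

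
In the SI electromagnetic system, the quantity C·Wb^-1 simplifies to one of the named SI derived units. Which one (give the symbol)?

C = s·A.
Wb = kg·m²·s⁻²·A⁻¹.
So Wb⁻¹ = kg⁻¹·m⁻²·s²·A.
Combining: C·Wb⁻¹ = (s·A) · (kg⁻¹·m⁻²·s²·A) = kg⁻¹·m⁻²·s³·A².
kg⁻¹·m⁻²·s³·A² is the base-SI form of the siemens.

S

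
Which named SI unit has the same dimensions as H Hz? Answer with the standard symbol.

Ω

H = Wb/A (inductance = flux per current),
    = kg·m²·s⁻²·A⁻².
Hz = 1/s = s⁻¹ (frequency is cycles per second).
Combining: H·Hz = (kg·m²·s⁻²·A⁻²) · s⁻¹ = kg·m²·s⁻³·A⁻².
kg·m²·s⁻³·A⁻² is the base-SI form of the ohm.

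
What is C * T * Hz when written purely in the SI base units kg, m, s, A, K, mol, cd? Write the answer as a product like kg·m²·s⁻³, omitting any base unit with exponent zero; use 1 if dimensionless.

kg·s⁻²

C = A·s = s·A (charge = current × time).
T = Wb/m² (flux density = flux per area),
    = kg·s⁻²·A⁻¹.
Hz = 1/s = s⁻¹ (frequency is cycles per second).
Combining: C·T·Hz = (s·A) · (kg·s⁻²·A⁻¹) · s⁻¹ = kg·s⁻².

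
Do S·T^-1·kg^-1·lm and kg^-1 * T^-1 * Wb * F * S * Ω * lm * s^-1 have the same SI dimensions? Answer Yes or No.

No

Left side:
  S = 1/Ω (conductance is reciprocal resistance),
      = kg⁻¹·m⁻²·s³·A².
  T = Wb/m² (flux density = flux per area),
      = kg·s⁻²·A⁻¹.
  So T⁻¹ = kg⁻¹·s²·A.
  lm = cd·sr = cd (luminous flux; sr is dimensionless).
  Combining: S·T⁻¹·kg⁻¹·lm = (kg⁻¹·m⁻²·s³·A²) · (kg⁻¹·s²·A) · kg⁻¹ · cd = kg⁻³·m⁻²·s⁵·A³·cd.
Right side:
  T = Wb/m² (flux density = flux per area),
      = kg·s⁻²·A⁻¹.
  So T⁻¹ = kg⁻¹·s²·A.
  Wb = V·s (flux: a volt is a weber per second),
      = kg·m²·s⁻²·A⁻¹.
  F = C/V (capacitance = charge per voltage),
      = A·s/(kg·m²·s⁻³·A⁻¹) (substituting C and V),
      = kg⁻¹·m⁻²·s⁴·A².
  S = 1/Ω (conductance is reciprocal resistance),
      = kg⁻¹·m⁻²·s³·A².
  Ω = V/A (resistance = voltage per current),
      = kg·m²·s⁻³·A⁻².
  lm = cd·sr = cd (luminous flux; sr is dimensionless).
  Combining: kg⁻¹·T⁻¹·Wb·F·S·Ω·lm·s⁻¹ = kg⁻¹ · (kg⁻¹·s²·A) · (kg·m²·s⁻²·A⁻¹) · (kg⁻¹·m⁻²·s⁴·A²) · (kg⁻¹·m⁻²·s³·A²) · (kg·m²·s⁻³·A⁻²) · cd · s⁻¹ = kg⁻²·s³·A²·cd.
Left is kg⁻³·m⁻²·s⁵·A³·cd; right is kg⁻²·s³·A²·cd — different.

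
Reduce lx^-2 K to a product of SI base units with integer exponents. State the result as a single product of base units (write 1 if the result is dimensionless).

m⁴·K·cd⁻²

lx = m⁻²·cd.
So lx⁻² = m⁴·cd⁻².
Combining: lx⁻²·K = (m⁴·cd⁻²) · K = m⁴·K·cd⁻².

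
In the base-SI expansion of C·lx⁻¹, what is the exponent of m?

2

C = s·A.
lx = m⁻²·cd.
So lx⁻¹ = m²·cd⁻¹.
Combining: C·lx⁻¹ = (s·A) · (m²·cd⁻¹) = m²·s·A·cd⁻¹.
The exponent of m is 2.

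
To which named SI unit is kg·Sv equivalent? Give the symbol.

J

Sv = J/kg (equivalent dose = energy per mass),
    = m²·s⁻².
Combining: kg·Sv = kg · (m²·s⁻²) = kg·m²·s⁻².
kg·m²·s⁻² is the base-SI form of the joule.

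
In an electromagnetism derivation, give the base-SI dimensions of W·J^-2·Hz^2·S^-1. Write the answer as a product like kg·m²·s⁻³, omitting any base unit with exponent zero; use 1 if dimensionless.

s⁻⁴·A⁻²

W = J/s (power = energy per time),
    = kg·m²·s⁻³.
J = N·m (work = force × distance),
    = kg·m²·s⁻².
So J⁻² = kg⁻²·m⁻⁴·s⁴.
Hz = 1/s = s⁻¹ (frequency is cycles per second).
So Hz² = s⁻².
S = 1/Ω (conductance is reciprocal resistance),
    = kg⁻¹·m⁻²·s³·A².
So S⁻¹ = kg·m²·s⁻³·A⁻².
Combining: W·J⁻²·Hz²·S⁻¹ = (kg·m²·s⁻³) · (kg⁻²·m⁻⁴·s⁴) · s⁻² · (kg·m²·s⁻³·A⁻²) = s⁻⁴·A⁻².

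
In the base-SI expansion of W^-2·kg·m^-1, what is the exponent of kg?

W = kg·m²·s⁻³.
So W⁻² = kg⁻²·m⁻⁴·s⁶.
Combining: W⁻²·kg·m⁻¹ = (kg⁻²·m⁻⁴·s⁶) · kg · m⁻¹ = kg⁻¹·m⁻⁵·s⁶.
The exponent of kg is -1.

-1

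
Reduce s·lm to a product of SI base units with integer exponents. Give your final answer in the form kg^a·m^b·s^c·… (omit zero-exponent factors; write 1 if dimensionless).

s·cd

lm = cd·sr = cd (luminous flux; sr is dimensionless).
Combining: s·lm = s · cd = s·cd.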